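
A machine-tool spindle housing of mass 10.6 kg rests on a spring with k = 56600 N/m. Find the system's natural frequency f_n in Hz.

ω_n = √(k/m) = √(56600/10.6) = √5340 = 73.07 rad/s.
f_n = ω_n/(2π) = 73.07/6.283 = 11.63 Hz.

11.6 Hz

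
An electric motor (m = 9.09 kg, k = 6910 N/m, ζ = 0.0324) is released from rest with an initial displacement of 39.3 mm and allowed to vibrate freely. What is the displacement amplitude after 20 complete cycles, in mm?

0.669 mm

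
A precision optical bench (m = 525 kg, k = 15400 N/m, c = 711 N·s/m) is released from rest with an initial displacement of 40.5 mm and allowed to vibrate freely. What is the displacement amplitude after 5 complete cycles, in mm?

0.773 mm

ζ = c/(2√(km)) = 711/(2√(15400 × 525)) = 711/5687 = 0.1250.
Logarithmic decrement δ = 2πζ/√(1 − ζ²) = 2π × 0.1250/√(1 − 0.0156) = 0.7918.
After n cycles, x_n/x₀ = e^(−nδ), so x_5 = 40.5 × e^(−5 × 0.7918) = 40.5 × 0.01908 = 0.7729 mm.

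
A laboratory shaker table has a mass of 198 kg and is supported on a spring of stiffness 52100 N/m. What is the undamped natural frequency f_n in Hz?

2.58 Hz

ω_n = √(k/m) = √(52100/198) = √263.1 = 16.22 rad/s.
f_n = ω_n/(2π) = 16.22/6.283 = 2.582 Hz.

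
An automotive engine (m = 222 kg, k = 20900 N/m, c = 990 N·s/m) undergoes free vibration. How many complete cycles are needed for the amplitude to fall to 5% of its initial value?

3 cycles

ζ = c/(2√(km)) = 990/(2√(20900 × 222)) = 990/4308 = 0.2298.
Logarithmic decrement δ = 2πζ/√(1 − ζ²) = 2π × 0.2298/√(1 − 0.0528) = 1.484.
x_n/x₀ = e^(−nδ) ≤ 0.05; take ln: n ≥ ln(1/0.05)/δ = 2.996/1.484 = 2.019.
So 3 complete cycles are required.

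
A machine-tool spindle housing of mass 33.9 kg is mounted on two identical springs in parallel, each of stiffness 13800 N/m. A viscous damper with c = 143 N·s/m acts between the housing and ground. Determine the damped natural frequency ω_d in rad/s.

28.5 rad/s

Parallel springs add: k_eq = 2 × 13800 = 27600 N/m.
ω_n = √(k_eq/m) = √(27600/33.9) = 28.53 rad/s.
Critical damping c_c = 2√(k_eq·m) = 2√(27600 × 33.9) = 1935 N·s/m, so ζ = c/c_c = 143/1935 = 0.07392.
ω_d = ω_n√(1 − ζ²) = 28.53 × √(1 − 0.00546) = 28.46 rad/s.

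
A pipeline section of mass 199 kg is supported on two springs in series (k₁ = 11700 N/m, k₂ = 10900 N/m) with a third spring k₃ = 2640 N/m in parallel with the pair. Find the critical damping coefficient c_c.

Series pair: k_s = k₁k₂/(k₁+k₂) = (11700)(10900)/(11700 + 10900) = 5643 N/m. In parallel with k₃: k_eq = 5643 + 2640 = 8283 N/m.
c_c = 2√(k_eq·m) = 2√(8283 × 199) = 2 × 1284 = 2568 N·s/m.

2570 N·s/m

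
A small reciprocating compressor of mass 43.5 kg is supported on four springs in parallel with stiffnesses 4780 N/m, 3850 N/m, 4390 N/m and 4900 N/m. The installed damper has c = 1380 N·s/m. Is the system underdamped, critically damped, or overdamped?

Parallel springs add: k_eq = 4780 + 3850 + 4390 + 4900 = 17920 N/m.
c_c = 2√(k_eq·m) = 1766 N·s/m; ζ = c/c_c = 1380/1766 = 0.782.
Since ζ < 1 the system is underdamped.

underdamped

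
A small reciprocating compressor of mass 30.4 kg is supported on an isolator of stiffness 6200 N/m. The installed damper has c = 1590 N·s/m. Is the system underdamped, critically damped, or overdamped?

overdamped

c_c = 2√(k·m) = 868.3 N·s/m; ζ = c/c_c = 1590/868.3 = 1.83.
Since ζ > 1 the system is overdamped.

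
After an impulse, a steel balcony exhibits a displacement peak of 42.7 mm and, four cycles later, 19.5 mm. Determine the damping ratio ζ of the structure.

0.0312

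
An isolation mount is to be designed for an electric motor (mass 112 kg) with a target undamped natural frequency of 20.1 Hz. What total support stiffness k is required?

1790000 N/m

ω_n = 2πf_n = 2π × 20.1 = 126.3 rad/s.
k = m·ω_n² = 112 × 126.3² = 112 × 15950 = 1786000 N/m.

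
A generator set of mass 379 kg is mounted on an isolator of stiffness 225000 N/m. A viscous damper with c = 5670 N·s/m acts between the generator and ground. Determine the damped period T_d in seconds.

0.271 s

ω_n = √(k/m) = √(225000/379) = 24.37 rad/s.
Critical damping c_c = 2√(k·m) = 2√(225000 × 379) = 18470 N·s/m, so ζ = c/c_c = 5670/18470 = 0.3070.
ω_d = ω_n√(1 − ζ²) = 24.37 × √(1 − 0.0943) = 23.19 rad/s.
T_d = 2π/ω_d = 0.2710 s.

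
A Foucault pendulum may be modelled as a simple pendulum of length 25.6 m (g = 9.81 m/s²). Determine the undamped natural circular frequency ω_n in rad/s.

0.619 rad/s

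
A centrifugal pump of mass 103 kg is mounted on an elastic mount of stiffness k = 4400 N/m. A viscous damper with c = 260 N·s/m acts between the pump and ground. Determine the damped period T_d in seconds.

0.980 s

ω_n = √(k/m) = √(4400/103) = 6.536 rad/s.
Critical damping c_c = 2√(k·m) = 2√(4400 × 103) = 1346 N·s/m, so ζ = c/c_c = 260/1346 = 0.1931.
ω_d = ω_n√(1 − ζ²) = 6.536 × √(1 − 0.0373) = 6.413 rad/s.
T_d = 2π/ω_d = 0.9798 s.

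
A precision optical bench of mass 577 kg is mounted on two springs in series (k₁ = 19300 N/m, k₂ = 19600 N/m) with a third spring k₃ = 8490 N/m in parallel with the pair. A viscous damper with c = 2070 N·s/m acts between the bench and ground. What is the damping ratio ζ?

Series pair: k_s = k₁k₂/(k₁+k₂) = (19300)(19600)/(19300 + 19600) = 9724 N/m. In parallel with k₃: k_eq = 9724 + 8490 = 18210 N/m.
ω_n = √(k_eq/m) = √(18210/577) = 5.618 rad/s.
Critical damping c_c = 2√(k_eq·m) = 2√(18210 × 577) = 6484 N·s/m, so ζ = c/c_c = 2070/6484 = 0.3193.

0.319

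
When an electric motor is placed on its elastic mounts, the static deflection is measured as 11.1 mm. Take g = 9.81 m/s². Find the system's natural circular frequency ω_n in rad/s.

29.7 rad/s

ω_n = √(g/δ_st) = √(9.81/0.0111) = √883.8 = 29.73 rad/s.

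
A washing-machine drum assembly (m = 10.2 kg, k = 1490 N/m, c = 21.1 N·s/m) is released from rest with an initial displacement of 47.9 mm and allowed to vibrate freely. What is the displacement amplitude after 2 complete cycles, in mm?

ζ = c/(2√(km)) = 21.1/(2√(1490 × 10.2)) = 21.1/246.6 = 0.08558.
Logarithmic decrement δ = 2πζ/√(1 − ζ²) = 2π × 0.08558/√(1 − 0.00732) = 0.5397.
After n cycles, x_n/x₀ = e^(−nδ), so x_2 = 47.9 × e^(−2 × 0.5397) = 47.9 × 0.3398 = 16.28 mm.

16.3 mm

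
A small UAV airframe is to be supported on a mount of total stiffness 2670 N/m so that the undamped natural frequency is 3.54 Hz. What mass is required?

ω_n = 2πf_n = 2π × 3.54 = 22.24 rad/s.
m = k/ω_n² = 2670/22.24² = 2670/494.7 = 5.397 kg.

5.40 kg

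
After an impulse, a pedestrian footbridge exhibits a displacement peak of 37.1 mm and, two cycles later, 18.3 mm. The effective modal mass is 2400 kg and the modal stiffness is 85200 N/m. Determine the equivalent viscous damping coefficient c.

1610 N·s/m

Logarithmic decrement δ = (1/n)·ln(x₀/x_n) = (1/2)·ln(37.1/18.3) = (1/2)·ln(2.027) = 0.3534.
ζ = δ/√(4π² + δ²) = 0.3534/√(39.48 + 0.125) = 0.3534/6.293 = 0.05615.
c = ζ · 2√(km) = 0.05615 × 2√(85200 × 2400) = 0.05615 × 28600 = 1606 N·s/m.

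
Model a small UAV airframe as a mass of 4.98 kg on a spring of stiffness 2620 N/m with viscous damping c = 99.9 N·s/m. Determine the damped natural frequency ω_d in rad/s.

ω_n = √(k/m) = √(2620/4.98) = 22.94 rad/s.
Critical damping c_c = 2√(k·m) = 2√(2620 × 4.98) = 228.5 N·s/m, so ζ = c/c_c = 99.9/228.5 = 0.4373.
ω_d = ω_n√(1 − ζ²) = 22.94 × √(1 − 0.191) = 20.63 rad/s.

20.6 rad/s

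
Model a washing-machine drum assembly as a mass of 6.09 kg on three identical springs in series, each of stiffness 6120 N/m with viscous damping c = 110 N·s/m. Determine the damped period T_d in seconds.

Series springs: 1/k_eq = 3/6120, so k_eq = 6120/3 = 2040 N/m.
ω_n = √(k_eq/m) = √(2040/6.09) = 18.30 rad/s.
Critical damping c_c = 2√(k_eq·m) = 2√(2040 × 6.09) = 222.9 N·s/m, so ζ = c/c_c = 110/222.9 = 0.4934.
ω_d = ω_n√(1 − ζ²) = 18.30 × √(1 − 0.243) = 15.92 rad/s.
T_d = 2π/ω_d = 0.3947 s.

0.395 s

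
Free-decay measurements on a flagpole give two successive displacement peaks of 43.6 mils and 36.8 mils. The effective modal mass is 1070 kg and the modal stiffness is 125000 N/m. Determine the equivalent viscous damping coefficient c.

Logarithmic decrement δ = (1/n)·ln(x₀/x_n) = (1/1)·ln(43.6/36.8) = (1/1)·ln(1.185) = 0.1696.
ζ = δ/√(4π² + δ²) = 0.1696/√(39.48 + 0.0288) = 0.1696/6.285 = 0.02698.
c = ζ · 2√(km) = 0.02698 × 2√(125000 × 1070) = 0.02698 × 23130 = 624.0 N·s/m.

624 N·s/m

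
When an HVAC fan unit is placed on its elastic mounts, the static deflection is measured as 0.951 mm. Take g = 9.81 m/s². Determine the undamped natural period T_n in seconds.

ω_n = √(g/δ_st) = √(9.81/0.000951) = √10320 = 101.6 rad/s.
T_n = 2π/ω_n = 6.283/101.6 = 0.06186 s.

0.0619 s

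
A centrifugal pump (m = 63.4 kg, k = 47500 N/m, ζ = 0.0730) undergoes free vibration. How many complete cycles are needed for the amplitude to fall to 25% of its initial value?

4 cycles

Logarithmic decrement δ = 2πζ/√(1 − ζ²) = 2π × 0.07300/√(1 − 0.00533) = 0.4599.
x_n/x₀ = e^(−nδ) ≤ 0.25; take ln: n ≥ ln(1/0.25)/δ = 1.386/0.4599 = 3.014.
So 4 complete cycles are required.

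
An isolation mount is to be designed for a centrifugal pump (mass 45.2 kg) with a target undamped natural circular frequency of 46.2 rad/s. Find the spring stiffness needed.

k = m·ω_n² = 45.2 × 46.20² = 45.2 × 2134 = 96480 N/m.

96500 N/m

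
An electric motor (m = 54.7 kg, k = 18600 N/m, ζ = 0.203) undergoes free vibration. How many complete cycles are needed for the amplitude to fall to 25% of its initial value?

2 cycles

Logarithmic decrement δ = 2πζ/√(1 − ζ²) = 2π × 0.2030/√(1 − 0.0412) = 1.303.
x_n/x₀ = e^(−nδ) ≤ 0.25; take ln: n ≥ ln(1/0.25)/δ = 1.386/1.303 = 1.064.
So 2 complete cycles are required.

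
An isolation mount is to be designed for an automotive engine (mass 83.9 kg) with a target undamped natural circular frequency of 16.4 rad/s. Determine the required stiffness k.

k = m·ω_n² = 83.9 × 16.40² = 83.9 × 269.0 = 22570 N/m.

22600 N/m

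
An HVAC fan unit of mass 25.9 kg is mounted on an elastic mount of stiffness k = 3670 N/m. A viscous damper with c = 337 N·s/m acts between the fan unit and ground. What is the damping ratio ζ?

0.547

ω_n = √(k/m) = √(3670/25.9) = 11.90 rad/s.
Critical damping c_c = 2√(k·m) = 2√(3670 × 25.9) = 616.6 N·s/m, so ζ = c/c_c = 337/616.6 = 0.5465.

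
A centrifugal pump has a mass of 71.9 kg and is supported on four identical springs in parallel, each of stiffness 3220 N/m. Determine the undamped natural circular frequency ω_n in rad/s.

13.4 rad/s

Parallel springs add: k_eq = 4 × 3220 = 12880 N/m.
ω_n = √(k_eq/m) = √(12880/71.9) = √179.1 = 13.38 rad/s.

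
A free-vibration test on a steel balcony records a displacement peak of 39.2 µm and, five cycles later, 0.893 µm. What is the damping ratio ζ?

Logarithmic decrement δ = (1/n)·ln(x₀/x_n) = (1/5)·ln(39.2/0.893) = (1/5)·ln(43.90) = 0.7564.
ζ = δ/√(4π² + δ²) = 0.7564/√(39.48 + 0.572) = 0.7564/6.329 = 0.1195.

0.120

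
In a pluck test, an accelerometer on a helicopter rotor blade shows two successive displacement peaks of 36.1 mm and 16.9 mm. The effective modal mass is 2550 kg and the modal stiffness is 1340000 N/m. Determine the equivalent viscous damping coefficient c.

14000 N·s/m

Logarithmic decrement δ = (1/n)·ln(x₀/x_n) = (1/1)·ln(36.1/16.9) = (1/1)·ln(2.136) = 0.7590.
ζ = δ/√(4π² + δ²) = 0.7590/√(39.48 + 0.576) = 0.7590/6.329 = 0.1199.
c = ζ · 2√(km) = 0.1199 × 2√(1340000 × 2550) = 0.1199 × 116900 = 14020 N·s/m.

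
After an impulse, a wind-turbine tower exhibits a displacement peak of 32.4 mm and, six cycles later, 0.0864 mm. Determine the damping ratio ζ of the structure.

0.155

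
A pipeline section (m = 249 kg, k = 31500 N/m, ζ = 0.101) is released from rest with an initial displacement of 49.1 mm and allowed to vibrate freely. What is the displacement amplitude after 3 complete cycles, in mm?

Logarithmic decrement δ = 2πζ/√(1 − ζ²) = 2π × 0.1010/√(1 − 0.0102) = 0.6379.
After n cycles, x_n/x₀ = e^(−nδ), so x_3 = 49.1 × e^(−3 × 0.6379) = 49.1 × 0.1475 = 7.245 mm.

7.24 mm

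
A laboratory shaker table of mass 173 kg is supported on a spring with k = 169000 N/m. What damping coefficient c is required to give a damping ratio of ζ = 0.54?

5840 N·s/m

c_c = 2√(k·m) = 2√(169000 × 173) = 10810 N·s/m.
c = ζ·c_c = 0.54 × 10810 = 5840 N·s/m.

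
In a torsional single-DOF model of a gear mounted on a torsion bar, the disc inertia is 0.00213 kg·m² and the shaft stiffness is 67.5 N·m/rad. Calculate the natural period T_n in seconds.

ω_n = √(k_t/J) = √(67.5/0.00213) = √31690 = 178.0 rad/s.
T_n = 2π/ω_n = 6.283/178.0 = 0.03530 s.

0.0353 s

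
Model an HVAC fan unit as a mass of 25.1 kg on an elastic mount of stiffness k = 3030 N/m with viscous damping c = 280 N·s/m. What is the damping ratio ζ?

ω_n = √(k/m) = √(3030/25.1) = 10.99 rad/s.
Critical damping c_c = 2√(k·m) = 2√(3030 × 25.1) = 551.6 N·s/m, so ζ = c/c_c = 280/551.6 = 0.5077.

0.508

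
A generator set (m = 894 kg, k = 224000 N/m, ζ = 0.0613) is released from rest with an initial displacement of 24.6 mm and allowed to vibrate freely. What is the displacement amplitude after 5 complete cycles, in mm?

3.57 mm

Logarithmic decrement δ = 2πζ/√(1 − ζ²) = 2π × 0.06130/√(1 − 0.00376) = 0.3859.
After n cycles, x_n/x₀ = e^(−nδ), so x_5 = 24.6 × e^(−5 × 0.3859) = 24.6 × 0.1452 = 3.573 mm.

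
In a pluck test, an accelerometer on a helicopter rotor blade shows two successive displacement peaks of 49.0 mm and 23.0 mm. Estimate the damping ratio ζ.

Logarithmic decrement δ = (1/n)·ln(x₀/x_n) = (1/1)·ln(49.0/23.0) = (1/1)·ln(2.130) = 0.7563.
ζ = δ/√(4π² + δ²) = 0.7563/√(39.48 + 0.572) = 0.7563/6.329 = 0.1195.

0.120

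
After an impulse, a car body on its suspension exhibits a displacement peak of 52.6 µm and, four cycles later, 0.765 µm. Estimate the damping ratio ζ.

0.166

Logarithmic decrement δ = (1/n)·ln(x₀/x_n) = (1/4)·ln(52.6/0.765) = (1/4)·ln(68.76) = 1.058.
ζ = δ/√(4π² + δ²) = 1.058/√(39.48 + 1.12) = 1.058/6.372 = 0.1660.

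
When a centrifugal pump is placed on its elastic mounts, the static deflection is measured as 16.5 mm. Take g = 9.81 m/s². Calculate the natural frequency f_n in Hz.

3.88 Hz

ω_n = √(g/δ_st) = √(9.81/0.0165) = √594.5 = 24.38 rad/s.
f_n = ω_n/(2π) = 24.38/6.283 = 3.881 Hz.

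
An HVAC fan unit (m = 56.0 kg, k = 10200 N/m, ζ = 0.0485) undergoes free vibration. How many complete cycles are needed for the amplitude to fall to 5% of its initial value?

Logarithmic decrement δ = 2πζ/√(1 − ζ²) = 2π × 0.04850/√(1 − 0.00235) = 0.3051.
x_n/x₀ = e^(−nδ) ≤ 0.05; take ln: n ≥ ln(1/0.05)/δ = 2.996/0.3051 = 9.819.
So 10 complete cycles are required.

10 cycles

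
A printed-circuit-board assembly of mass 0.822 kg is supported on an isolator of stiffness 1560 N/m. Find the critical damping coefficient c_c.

c_c = 2√(k·m) = 2√(1560 × 0.822) = 2 × 35.81 = 71.62 N·s/m.

71.6 N·s/m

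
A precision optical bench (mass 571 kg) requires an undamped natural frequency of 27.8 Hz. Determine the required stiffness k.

17400000 N/m

ω_n = 2πf_n = 2π × 27.8 = 174.7 rad/s.
k = m·ω_n² = 571 × 174.7² = 571 × 30510 = 17420000 N/m.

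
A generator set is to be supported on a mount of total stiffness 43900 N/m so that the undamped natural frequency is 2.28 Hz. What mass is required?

ω_n = 2πf_n = 2π × 2.28 = 14.33 rad/s.
m = k/ω_n² = 43900/14.33² = 43900/205.2 = 213.9 kg.

214 kg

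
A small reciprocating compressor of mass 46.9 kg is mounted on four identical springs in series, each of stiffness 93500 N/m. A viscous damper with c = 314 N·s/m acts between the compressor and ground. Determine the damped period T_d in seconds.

Series springs: 1/k_eq = 4/93500, so k_eq = 93500/4 = 23380 N/m.
ω_n = √(k_eq/m) = √(23380/46.9) = 22.32 rad/s.
Critical damping c_c = 2√(k_eq·m) = 2√(23380 × 46.9) = 2094 N·s/m, so ζ = c/c_c = 314/2094 = 0.1499.
ω_d = ω_n√(1 − ζ²) = 22.32 × √(1 − 0.0225) = 22.07 rad/s.
T_d = 2π/ω_d = 0.2847 s.

0.285 s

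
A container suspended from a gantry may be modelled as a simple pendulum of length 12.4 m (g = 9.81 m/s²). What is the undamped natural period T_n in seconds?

For a simple pendulum ω_n = √(g/L) = √(9.81/12.4) = √0.7911 = 0.8895 rad/s.
T_n = 2π/ω_n = 6.283/0.8895 = 7.064 s.

7.06 s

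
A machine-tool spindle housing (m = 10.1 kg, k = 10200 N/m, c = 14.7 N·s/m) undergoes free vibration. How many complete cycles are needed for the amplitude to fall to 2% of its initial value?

28 cycles

ζ = c/(2√(km)) = 14.7/(2√(10200 × 10.1)) = 14.7/641.9 = 0.02290.
Logarithmic decrement δ = 2πζ/√(1 − ζ²) = 2π × 0.02290/√(1 − 0.000524) = 0.1439.
x_n/x₀ = e^(−nδ) ≤ 0.02; take ln: n ≥ ln(1/0.02)/δ = 3.912/0.1439 = 27.18.
So 28 complete cycles are required.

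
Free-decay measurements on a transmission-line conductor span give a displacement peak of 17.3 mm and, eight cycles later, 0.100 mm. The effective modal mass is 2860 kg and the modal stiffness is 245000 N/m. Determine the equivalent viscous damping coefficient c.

5400 N·s/m

Logarithmic decrement δ = (1/n)·ln(x₀/x_n) = (1/8)·ln(17.3/0.100) = (1/8)·ln(173.0) = 0.6442.
ζ = δ/√(4π² + δ²) = 0.6442/√(39.48 + 0.415) = 0.6442/6.316 = 0.1020.
c = ζ · 2√(km) = 0.1020 × 2√(245000 × 2860) = 0.1020 × 52940 = 5399 N·s/m.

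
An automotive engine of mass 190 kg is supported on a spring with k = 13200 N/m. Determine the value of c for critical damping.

c_c = 2√(k·m) = 2√(13200 × 190) = 2 × 1584 = 3167 N·s/m.

3170 N·s/m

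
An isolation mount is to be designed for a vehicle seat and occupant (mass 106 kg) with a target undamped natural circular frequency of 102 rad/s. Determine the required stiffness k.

1100000 N/m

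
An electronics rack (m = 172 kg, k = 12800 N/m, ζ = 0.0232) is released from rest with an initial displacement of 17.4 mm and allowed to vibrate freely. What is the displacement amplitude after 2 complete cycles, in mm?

13.0 mm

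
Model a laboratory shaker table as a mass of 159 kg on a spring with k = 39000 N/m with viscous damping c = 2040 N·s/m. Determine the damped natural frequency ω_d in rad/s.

14.3 rad/s

ω_n = √(k/m) = √(39000/159) = 15.66 rad/s.
Critical damping c_c = 2√(k·m) = 2√(39000 × 159) = 4980 N·s/m, so ζ = c/c_c = 2040/4980 = 0.4096.
ω_d = ω_n√(1 − ζ²) = 15.66 × √(1 − 0.168) = 14.29 rad/s.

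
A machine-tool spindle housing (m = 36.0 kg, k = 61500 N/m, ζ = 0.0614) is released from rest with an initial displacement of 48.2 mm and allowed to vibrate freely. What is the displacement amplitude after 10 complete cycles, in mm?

Logarithmic decrement δ = 2πζ/√(1 − ζ²) = 2π × 0.06140/√(1 − 0.00377) = 0.3865.
After n cycles, x_n/x₀ = e^(−nδ), so x_10 = 48.2 × e^(−10 × 0.3865) = 48.2 × 0.02096 = 1.010 mm.

1.01 mm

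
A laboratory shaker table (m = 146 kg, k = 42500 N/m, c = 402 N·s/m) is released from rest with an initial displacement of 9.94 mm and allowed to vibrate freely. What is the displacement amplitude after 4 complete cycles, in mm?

ζ = c/(2√(km)) = 402/(2√(42500 × 146)) = 402/4982 = 0.08069.
Logarithmic decrement δ = 2πζ/√(1 − ζ²) = 2π × 0.08069/√(1 − 0.00651) = 0.5087.
After n cycles, x_n/x₀ = e^(−nδ), so x_4 = 9.94 × e^(−4 × 0.5087) = 9.94 × 0.1307 = 1.299 mm.

1.30 mm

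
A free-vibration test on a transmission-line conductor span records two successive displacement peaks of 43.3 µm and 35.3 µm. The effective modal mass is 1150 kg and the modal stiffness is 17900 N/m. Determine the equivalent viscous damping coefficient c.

Logarithmic decrement δ = (1/n)·ln(x₀/x_n) = (1/1)·ln(43.3/35.3) = (1/1)·ln(1.227) = 0.2043.
ζ = δ/√(4π² + δ²) = 0.2043/√(39.48 + 0.0417) = 0.2043/6.287 = 0.03249.
c = ζ · 2√(km) = 0.03249 × 2√(17900 × 1150) = 0.03249 × 9074 = 294.8 N·s/m.

295 N·s/m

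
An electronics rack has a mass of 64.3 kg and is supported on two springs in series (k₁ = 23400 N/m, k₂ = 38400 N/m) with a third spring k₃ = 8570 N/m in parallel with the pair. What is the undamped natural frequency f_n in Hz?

3.02 Hz

Series pair: k_s = k₁k₂/(k₁+k₂) = (23400)(38400)/(23400 + 38400) = 14540 N/m. In parallel with k₃: k_eq = 14540 + 8570 = 23110 N/m.
ω_n = √(k_eq/m) = √(23110/64.3) = √359.4 = 18.96 rad/s.
f_n = ω_n/(2π) = 18.96/6.283 = 3.017 Hz.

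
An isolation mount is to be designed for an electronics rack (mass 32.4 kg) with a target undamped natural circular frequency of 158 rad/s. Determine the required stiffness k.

809000 N/m

k = m·ω_n² = 32.4 × 158.0² = 32.4 × 24960 = 808800 N/m.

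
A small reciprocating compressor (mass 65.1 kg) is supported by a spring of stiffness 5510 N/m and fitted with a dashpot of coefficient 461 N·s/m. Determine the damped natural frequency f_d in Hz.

ω_n = √(k/m) = √(5510/65.1) = 9.200 rad/s.
Critical damping c_c = 2√(k·m) = 2√(5510 × 65.1) = 1198 N·s/m, so ζ = c/c_c = 461/1198 = 0.3849.
ω_d = ω_n√(1 − ζ²) = 9.200 × √(1 − 0.148) = 8.491 rad/s.
f_d = ω_d/(2π) = 1.351 Hz.

1.35 Hz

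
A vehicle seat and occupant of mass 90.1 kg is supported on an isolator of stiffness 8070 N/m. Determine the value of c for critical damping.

c_c = 2√(k·m) = 2√(8070 × 90.1) = 2 × 852.7 = 1705 N·s/m.

1710 N·s/m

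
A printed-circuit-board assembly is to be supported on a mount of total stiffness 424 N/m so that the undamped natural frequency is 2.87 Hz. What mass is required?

1.30 kg

ω_n = 2πf_n = 2π × 2.87 = 18.03 rad/s.
m = k/ω_n² = 424/18.03² = 424/325.2 = 1.304 kg.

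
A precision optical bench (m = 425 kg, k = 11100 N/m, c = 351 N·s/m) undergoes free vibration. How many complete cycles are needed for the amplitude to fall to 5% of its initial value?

ζ = c/(2√(km)) = 351/(2√(11100 × 425)) = 351/4344 = 0.08080.
Logarithmic decrement δ = 2πζ/√(1 − ζ²) = 2π × 0.08080/√(1 − 0.00653) = 0.5094.
x_n/x₀ = e^(−nδ) ≤ 0.05; take ln: n ≥ ln(1/0.05)/δ = 2.996/0.5094 = 5.881.
So 6 complete cycles are required.

6 cycles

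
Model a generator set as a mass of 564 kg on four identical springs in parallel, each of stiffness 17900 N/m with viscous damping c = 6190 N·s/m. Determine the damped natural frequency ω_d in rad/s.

Parallel springs add: k_eq = 4 × 17900 = 71600 N/m.
ω_n = √(k_eq/m) = √(71600/564) = 11.27 rad/s.
Critical damping c_c = 2√(k_eq·m) = 2√(71600 × 564) = 12710 N·s/m, so ζ = c/c_c = 6190/12710 = 0.4870.
ω_d = ω_n√(1 − ζ²) = 11.27 × √(1 − 0.237) = 9.841 rad/s.

9.84 rad/s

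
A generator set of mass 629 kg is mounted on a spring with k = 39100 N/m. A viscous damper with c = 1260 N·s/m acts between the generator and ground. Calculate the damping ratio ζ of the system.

0.127

ω_n = √(k/m) = √(39100/629) = 7.884 rad/s.
Critical damping c_c = 2√(k·m) = 2√(39100 × 629) = 9918 N·s/m, so ζ = c/c_c = 1260/9918 = 0.1270.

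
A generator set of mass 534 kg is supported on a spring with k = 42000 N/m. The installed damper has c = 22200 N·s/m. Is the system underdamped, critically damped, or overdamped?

c_c = 2√(k·m) = 9472 N·s/m; ζ = c/c_c = 22200/9472 = 2.34.
Since ζ > 1 the system is overdamped.

overdamped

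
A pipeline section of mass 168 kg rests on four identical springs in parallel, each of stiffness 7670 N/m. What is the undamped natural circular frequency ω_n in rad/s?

Parallel springs add: k_eq = 4 × 7670 = 30680 N/m.
ω_n = √(k_eq/m) = √(30680/168) = √182.6 = 13.51 rad/s.

13.5 rad/s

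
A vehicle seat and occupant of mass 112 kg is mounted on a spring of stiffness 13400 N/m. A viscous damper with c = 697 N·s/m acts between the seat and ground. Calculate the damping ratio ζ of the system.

ω_n = √(k/m) = √(13400/112) = 10.94 rad/s.
Critical damping c_c = 2√(k·m) = 2√(13400 × 112) = 2450 N·s/m, so ζ = c/c_c = 697/2450 = 0.2845.

0.284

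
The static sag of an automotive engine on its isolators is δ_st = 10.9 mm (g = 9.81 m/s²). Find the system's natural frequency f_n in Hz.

4.77 Hz

ω_n = √(g/δ_st) = √(9.81/0.0109) = √900.0 = 30.00 rad/s.
f_n = ω_n/(2π) = 30.00/6.283 = 4.775 Hz.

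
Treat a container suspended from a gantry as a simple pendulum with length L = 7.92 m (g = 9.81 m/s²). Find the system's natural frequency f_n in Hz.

For a simple pendulum ω_n = √(g/L) = √(9.81/7.92) = √1.239 = 1.113 rad/s.
f_n = ω_n/(2π) = 1.113/6.283 = 0.1771 Hz.

0.177 Hz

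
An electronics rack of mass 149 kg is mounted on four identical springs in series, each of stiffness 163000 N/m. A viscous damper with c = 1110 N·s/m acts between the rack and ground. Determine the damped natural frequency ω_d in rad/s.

16.1 rad/s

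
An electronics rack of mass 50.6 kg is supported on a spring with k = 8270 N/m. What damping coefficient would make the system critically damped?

1290 N·s/m

c_c = 2√(k·m) = 2√(8270 × 50.6) = 2 × 646.9 = 1294 N·s/m.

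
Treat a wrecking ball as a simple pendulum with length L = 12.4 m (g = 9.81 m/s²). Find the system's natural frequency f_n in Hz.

0.142 Hz

For a simple pendulum ω_n = √(g/L) = √(9.81/12.4) = √0.7911 = 0.8895 rad/s.
f_n = ω_n/(2π) = 0.8895/6.283 = 0.1416 Hz.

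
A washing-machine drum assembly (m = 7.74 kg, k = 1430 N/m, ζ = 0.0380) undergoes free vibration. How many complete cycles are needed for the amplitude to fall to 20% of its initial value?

Logarithmic decrement δ = 2πζ/√(1 − ζ²) = 2π × 0.03800/√(1 − 0.00144) = 0.2389.
x_n/x₀ = e^(−nδ) ≤ 0.2; take ln: n ≥ ln(1/0.2)/δ = 1.609/0.2389 = 6.736.
So 7 complete cycles are required.

7 cycles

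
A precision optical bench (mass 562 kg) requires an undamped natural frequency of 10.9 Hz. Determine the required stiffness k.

2640000 N/m

ω_n = 2πf_n = 2π × 10.9 = 68.49 rad/s.
k = m·ω_n² = 562 × 68.49² = 562 × 4690 = 2636000 N/m.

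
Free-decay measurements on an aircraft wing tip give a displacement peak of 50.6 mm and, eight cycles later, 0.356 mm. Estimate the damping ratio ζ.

0.0981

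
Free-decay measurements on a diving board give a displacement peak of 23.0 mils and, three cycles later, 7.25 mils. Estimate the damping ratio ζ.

0.0611

Logarithmic decrement δ = (1/n)·ln(x₀/x_n) = (1/3)·ln(23.0/7.25) = (1/3)·ln(3.172) = 0.3848.
ζ = δ/√(4π² + δ²) = 0.3848/√(39.48 + 0.148) = 0.3848/6.295 = 0.06113.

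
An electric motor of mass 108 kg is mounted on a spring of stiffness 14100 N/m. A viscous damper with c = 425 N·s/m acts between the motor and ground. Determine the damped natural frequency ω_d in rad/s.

ω_n = √(k/m) = √(14100/108) = 11.43 rad/s.
Critical damping c_c = 2√(k·m) = 2√(14100 × 108) = 2468 N·s/m, so ζ = c/c_c = 425/2468 = 0.1722.
ω_d = ω_n√(1 − ζ²) = 11.43 × √(1 − 0.0297) = 11.26 rad/s.

11.3 rad/s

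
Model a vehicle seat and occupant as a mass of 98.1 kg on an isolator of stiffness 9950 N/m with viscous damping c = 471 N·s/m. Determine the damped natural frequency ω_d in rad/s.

ω_n = √(k/m) = √(9950/98.1) = 10.07 rad/s.
Critical damping c_c = 2√(k·m) = 2√(9950 × 98.1) = 1976 N·s/m, so ζ = c/c_c = 471/1976 = 0.2384.
ω_d = ω_n√(1 − ζ²) = 10.07 × √(1 − 0.0568) = 9.781 rad/s.

9.78 rad/s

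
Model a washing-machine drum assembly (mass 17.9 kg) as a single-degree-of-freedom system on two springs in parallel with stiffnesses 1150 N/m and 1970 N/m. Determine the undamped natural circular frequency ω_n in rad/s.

13.2 rad/s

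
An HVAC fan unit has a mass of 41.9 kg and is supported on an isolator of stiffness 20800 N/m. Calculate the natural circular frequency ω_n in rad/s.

22.3 rad/s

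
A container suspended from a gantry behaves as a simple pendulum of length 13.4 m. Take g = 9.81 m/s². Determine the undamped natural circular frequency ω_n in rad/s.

For a simple pendulum ω_n = √(g/L) = √(9.81/13.4) = √0.7321 = 0.8556 rad/s.

0.856 rad/s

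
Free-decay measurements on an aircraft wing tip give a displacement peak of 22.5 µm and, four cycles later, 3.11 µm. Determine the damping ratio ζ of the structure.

0.0785

Logarithmic decrement δ = (1/n)·ln(x₀/x_n) = (1/4)·ln(22.5/3.11) = (1/4)·ln(7.235) = 0.4947.
ζ = δ/√(4π² + δ²) = 0.4947/√(39.48 + 0.245) = 0.4947/6.303 = 0.07849.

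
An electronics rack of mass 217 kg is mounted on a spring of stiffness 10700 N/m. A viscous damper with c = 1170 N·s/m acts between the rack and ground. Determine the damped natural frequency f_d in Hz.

1.03 Hz

ω_n = √(k/m) = √(10700/217) = 7.022 rad/s.
Critical damping c_c = 2√(k·m) = 2√(10700 × 217) = 3048 N·s/m, so ζ = c/c_c = 1170/3048 = 0.3839.
ω_d = ω_n√(1 − ζ²) = 7.022 × √(1 − 0.147) = 6.484 rad/s.
f_d = ω_d/(2π) = 1.032 Hz.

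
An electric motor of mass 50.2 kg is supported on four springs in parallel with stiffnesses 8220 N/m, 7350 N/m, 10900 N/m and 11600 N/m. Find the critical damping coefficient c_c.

2760 N·s/m

Parallel springs add: k_eq = 8220 + 7350 + 10900 + 11600 = 38070 N/m.
c_c = 2√(k_eq·m) = 2√(38070 × 50.2) = 2 × 1382 = 2765 N·s/m.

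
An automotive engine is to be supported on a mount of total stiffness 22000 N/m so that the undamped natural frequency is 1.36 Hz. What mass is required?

301 kg

ω_n = 2πf_n = 2π × 1.36 = 8.545 rad/s.
m = k/ω_n² = 22000/8.545² = 22000/73.02 = 301.3 kg.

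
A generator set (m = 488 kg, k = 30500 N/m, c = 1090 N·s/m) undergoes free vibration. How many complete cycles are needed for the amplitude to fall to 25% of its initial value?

2 cycles

ζ = c/(2√(km)) = 1090/(2√(30500 × 488)) = 1090/7716 = 0.1413.
Logarithmic decrement δ = 2πζ/√(1 − ζ²) = 2π × 0.1413/√(1 − 0.0200) = 0.8966.
x_n/x₀ = e^(−nδ) ≤ 0.25; take ln: n ≥ ln(1/0.25)/δ = 1.386/0.8966 = 1.546.
So 2 complete cycles are required.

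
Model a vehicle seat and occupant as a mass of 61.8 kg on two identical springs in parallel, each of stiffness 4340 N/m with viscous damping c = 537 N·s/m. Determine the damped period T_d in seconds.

0.570 s

Parallel springs add: k_eq = 2 × 4340 = 8680 N/m.
ω_n = √(k_eq/m) = √(8680/61.8) = 11.85 rad/s.
Critical damping c_c = 2√(k_eq·m) = 2√(8680 × 61.8) = 1465 N·s/m, so ζ = c/c_c = 537/1465 = 0.3666.
ω_d = ω_n√(1 − ζ²) = 11.85 × √(1 − 0.134) = 11.03 rad/s.
T_d = 2π/ω_d = 0.5698 s.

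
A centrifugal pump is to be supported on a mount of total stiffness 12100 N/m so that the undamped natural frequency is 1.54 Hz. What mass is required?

129 kg

ω_n = 2πf_n = 2π × 1.54 = 9.676 rad/s.
m = k/ω_n² = 12100/9.676² = 12100/93.63 = 129.2 kg.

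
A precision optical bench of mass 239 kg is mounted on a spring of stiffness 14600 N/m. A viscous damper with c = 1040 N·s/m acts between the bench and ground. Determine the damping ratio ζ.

0.278

ω_n = √(k/m) = √(14600/239) = 7.816 rad/s.
Critical damping c_c = 2√(k·m) = 2√(14600 × 239) = 3736 N·s/m, so ζ = c/c_c = 1040/3736 = 0.2784.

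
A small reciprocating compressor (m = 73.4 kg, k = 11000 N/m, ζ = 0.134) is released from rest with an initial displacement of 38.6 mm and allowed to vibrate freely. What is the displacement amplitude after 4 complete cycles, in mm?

1.29 mm

Logarithmic decrement δ = 2πζ/√(1 − ζ²) = 2π × 0.1340/√(1 − 0.0180) = 0.8496.
After n cycles, x_n/x₀ = e^(−nδ), so x_4 = 38.6 × e^(−4 × 0.8496) = 38.6 × 0.03343 = 1.290 mm.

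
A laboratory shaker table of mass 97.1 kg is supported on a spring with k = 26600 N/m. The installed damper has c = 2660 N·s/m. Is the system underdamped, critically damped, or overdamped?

underdamped

c_c = 2√(k·m) = 3214 N·s/m; ζ = c/c_c = 2660/3214 = 0.828.
Since ζ < 1 the system is underdamped.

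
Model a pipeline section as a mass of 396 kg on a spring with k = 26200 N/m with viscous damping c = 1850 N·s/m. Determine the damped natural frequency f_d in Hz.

ω_n = √(k/m) = √(26200/396) = 8.134 rad/s.
Critical damping c_c = 2√(k·m) = 2√(26200 × 396) = 6442 N·s/m, so ζ = c/c_c = 1850/6442 = 0.2872.
ω_d = ω_n√(1 − ζ²) = 8.134 × √(1 − 0.0825) = 7.791 rad/s.
f_d = ω_d/(2π) = 1.240 Hz.

1.24 Hz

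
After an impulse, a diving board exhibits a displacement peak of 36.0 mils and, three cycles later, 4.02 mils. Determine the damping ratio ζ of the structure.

0.116

Logarithmic decrement δ = (1/n)·ln(x₀/x_n) = (1/3)·ln(36.0/4.02) = (1/3)·ln(8.955) = 0.7307.
ζ = δ/√(4π² + δ²) = 0.7307/√(39.48 + 0.534) = 0.7307/6.326 = 0.1155.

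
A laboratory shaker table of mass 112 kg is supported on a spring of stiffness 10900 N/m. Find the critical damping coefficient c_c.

c_c = 2√(k·m) = 2√(10900 × 112) = 2 × 1105 = 2210 N·s/m.

2210 N·s/m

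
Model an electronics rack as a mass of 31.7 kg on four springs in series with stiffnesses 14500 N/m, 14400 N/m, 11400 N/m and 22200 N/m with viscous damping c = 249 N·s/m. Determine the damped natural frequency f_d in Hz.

Series springs: 1/k_eq = 1/14500 + 1/14400 + 1/11400 + 1/22200 = 0.0002712, so k_eq = 3688 N/m.
ω_n = √(k_eq/m) = √(3688/31.7) = 10.79 rad/s.
Critical damping c_c = 2√(k_eq·m) = 2√(3688 × 31.7) = 683.8 N·s/m, so ζ = c/c_c = 249/683.8 = 0.3641.
ω_d = ω_n√(1 − ζ²) = 10.79 × √(1 − 0.133) = 10.05 rad/s.
f_d = ω_d/(2π) = 1.599 Hz.

1.60 Hz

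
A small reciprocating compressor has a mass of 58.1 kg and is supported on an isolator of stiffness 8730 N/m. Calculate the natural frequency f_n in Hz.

1.95 Hz

ω_n = √(k/m) = √(8730/58.1) = √150.3 = 12.26 rad/s.
f_n = ω_n/(2π) = 12.26/6.283 = 1.951 Hz.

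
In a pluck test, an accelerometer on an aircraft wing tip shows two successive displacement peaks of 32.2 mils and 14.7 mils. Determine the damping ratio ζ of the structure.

Logarithmic decrement δ = (1/n)·ln(x₀/x_n) = (1/1)·ln(32.2/14.7) = (1/1)·ln(2.190) = 0.7841.
ζ = δ/√(4π² + δ²) = 0.7841/√(39.48 + 0.615) = 0.7841/6.332 = 0.1238.

0.124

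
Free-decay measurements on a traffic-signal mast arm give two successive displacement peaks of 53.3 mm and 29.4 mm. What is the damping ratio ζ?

0.0943

Logarithmic decrement δ = (1/n)·ln(x₀/x_n) = (1/1)·ln(53.3/29.4) = (1/1)·ln(1.813) = 0.5949.
ζ = δ/√(4π² + δ²) = 0.5949/√(39.48 + 0.354) = 0.5949/6.311 = 0.09427.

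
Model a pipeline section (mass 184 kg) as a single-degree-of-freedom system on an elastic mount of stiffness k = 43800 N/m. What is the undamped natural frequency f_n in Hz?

ω_n = √(k/m) = √(43800/184) = √238.0 = 15.43 rad/s.
f_n = ω_n/(2π) = 15.43/6.283 = 2.456 Hz.

2.46 Hz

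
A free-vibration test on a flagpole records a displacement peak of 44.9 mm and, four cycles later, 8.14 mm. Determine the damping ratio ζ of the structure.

0.0678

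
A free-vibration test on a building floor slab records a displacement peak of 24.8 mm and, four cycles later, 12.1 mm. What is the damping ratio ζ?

0.0285

Logarithmic decrement δ = (1/n)·ln(x₀/x_n) = (1/4)·ln(24.8/12.1) = (1/4)·ln(2.050) = 0.1794.
ζ = δ/√(4π² + δ²) = 0.1794/√(39.48 + 0.0322) = 0.1794/6.286 = 0.02854.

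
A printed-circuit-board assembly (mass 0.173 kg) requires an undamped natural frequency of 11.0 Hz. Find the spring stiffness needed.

ω_n = 2πf_n = 2π × 11.0 = 69.12 rad/s.
k = m·ω_n² = 0.173 × 69.12² = 0.173 × 4777 = 826.4 N/m.

826 N/m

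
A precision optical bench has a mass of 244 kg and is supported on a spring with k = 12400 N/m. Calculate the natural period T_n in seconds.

ω_n = √(k/m) = √(12400/244) = √50.82 = 7.129 rad/s.
T_n = 2π/ω_n = 6.283/7.129 = 0.8814 s.

0.881 s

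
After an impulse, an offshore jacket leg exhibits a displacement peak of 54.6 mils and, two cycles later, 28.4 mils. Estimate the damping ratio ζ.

0.0519

Logarithmic decrement δ = (1/n)·ln(x₀/x_n) = (1/2)·ln(54.6/28.4) = (1/2)·ln(1.923) = 0.3268.
ζ = δ/√(4π² + δ²) = 0.3268/√(39.48 + 0.107) = 0.3268/6.292 = 0.05195.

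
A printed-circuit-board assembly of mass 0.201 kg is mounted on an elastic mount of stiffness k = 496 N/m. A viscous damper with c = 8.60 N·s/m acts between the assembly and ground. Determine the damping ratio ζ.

0.431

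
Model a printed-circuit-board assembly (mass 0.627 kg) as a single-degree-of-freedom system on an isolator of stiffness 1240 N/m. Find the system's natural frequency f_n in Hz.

ω_n = √(k/m) = √(1240/0.627) = √1978 = 44.47 rad/s.
f_n = ω_n/(2π) = 44.47/6.283 = 7.078 Hz.

7.08 Hz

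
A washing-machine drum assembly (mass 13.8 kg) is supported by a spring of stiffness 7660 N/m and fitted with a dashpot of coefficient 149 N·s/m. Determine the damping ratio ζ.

0.229

ω_n = √(k/m) = √(7660/13.8) = 23.56 rad/s.
Critical damping c_c = 2√(k·m) = 2√(7660 × 13.8) = 650.3 N·s/m, so ζ = c/c_c = 149/650.3 = 0.2291.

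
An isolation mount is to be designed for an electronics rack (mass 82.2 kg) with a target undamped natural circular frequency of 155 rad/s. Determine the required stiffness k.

k = m·ω_n² = 82.2 × 155.0² = 82.2 × 24020 = 1975000 N/m.

1970000 N/m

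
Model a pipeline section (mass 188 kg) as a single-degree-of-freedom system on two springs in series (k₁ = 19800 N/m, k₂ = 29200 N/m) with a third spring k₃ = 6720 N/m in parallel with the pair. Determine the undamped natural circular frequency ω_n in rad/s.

9.93 rad/s

Series pair: k_s = k₁k₂/(k₁+k₂) = (19800)(29200)/(19800 + 29200) = 11800 N/m. In parallel with k₃: k_eq = 11800 + 6720 = 18520 N/m.
ω_n = √(k_eq/m) = √(18520/188) = √98.51 = 9.925 rad/s.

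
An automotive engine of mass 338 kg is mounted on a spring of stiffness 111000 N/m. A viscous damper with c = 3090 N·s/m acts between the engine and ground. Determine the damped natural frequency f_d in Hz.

ω_n = √(k/m) = √(111000/338) = 18.12 rad/s.
Critical damping c_c = 2√(k·m) = 2√(111000 × 338) = 12250 N·s/m, so ζ = c/c_c = 3090/12250 = 0.2522.
ω_d = ω_n√(1 − ζ²) = 18.12 × √(1 − 0.0636) = 17.54 rad/s.
f_d = ω_d/(2π) = 2.791 Hz.

2.79 Hz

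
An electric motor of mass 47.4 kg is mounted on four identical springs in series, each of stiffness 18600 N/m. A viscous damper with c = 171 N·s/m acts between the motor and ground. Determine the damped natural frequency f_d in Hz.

Series springs: 1/k_eq = 4/18600, so k_eq = 18600/4 = 4650 N/m.
ω_n = √(k_eq/m) = √(4650/47.4) = 9.905 rad/s.
Critical damping c_c = 2√(k_eq·m) = 2√(4650 × 47.4) = 939.0 N·s/m, so ζ = c/c_c = 171/939.0 = 0.1821.
ω_d = ω_n√(1 − ζ²) = 9.905 × √(1 − 0.0332) = 9.739 rad/s.
f_d = ω_d/(2π) = 1.550 Hz.

1.55 Hz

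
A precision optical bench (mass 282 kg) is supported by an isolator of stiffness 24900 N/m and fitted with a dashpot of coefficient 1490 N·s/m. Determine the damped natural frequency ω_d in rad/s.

ω_n = √(k/m) = √(24900/282) = 9.397 rad/s.
Critical damping c_c = 2√(k·m) = 2√(24900 × 282) = 5300 N·s/m, so ζ = c/c_c = 1490/5300 = 0.2811.
ω_d = ω_n√(1 − ζ²) = 9.397 × √(1 − 0.0790) = 9.018 rad/s.

9.02 rad/s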